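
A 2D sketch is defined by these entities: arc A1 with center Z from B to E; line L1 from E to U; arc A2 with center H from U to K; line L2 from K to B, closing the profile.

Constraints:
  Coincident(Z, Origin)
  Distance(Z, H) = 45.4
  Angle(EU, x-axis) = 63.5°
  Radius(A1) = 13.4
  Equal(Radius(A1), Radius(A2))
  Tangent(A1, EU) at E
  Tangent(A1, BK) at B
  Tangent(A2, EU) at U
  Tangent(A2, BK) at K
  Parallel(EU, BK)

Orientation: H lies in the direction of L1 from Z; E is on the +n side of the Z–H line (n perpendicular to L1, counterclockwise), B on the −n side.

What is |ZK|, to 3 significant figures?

47.3

The slot axis is L1's direction at 63.5°, so u = (cos 63.5°, sin 63.5°) = (0.446, 0.895) and n = (−sin 63.5°, cos 63.5°) = (-0.895, 0.446). Z is at the origin and H lies 45.4 along u from Z, so H = 45.4·u = (20.3, 40.6). Tangency of A1 to both parallel lines with radius 13.4 puts E and B at Z ± 13.4·n: E = (-12.0, 5.98), B = (12.0, -5.98). Equal radii place U and K the same way about H: U = H + 13.4·n = (8.27, 46.6), K = H − 13.4·n = (32.2, 34.7). Then |ZK| = |K − Z| = 47.3.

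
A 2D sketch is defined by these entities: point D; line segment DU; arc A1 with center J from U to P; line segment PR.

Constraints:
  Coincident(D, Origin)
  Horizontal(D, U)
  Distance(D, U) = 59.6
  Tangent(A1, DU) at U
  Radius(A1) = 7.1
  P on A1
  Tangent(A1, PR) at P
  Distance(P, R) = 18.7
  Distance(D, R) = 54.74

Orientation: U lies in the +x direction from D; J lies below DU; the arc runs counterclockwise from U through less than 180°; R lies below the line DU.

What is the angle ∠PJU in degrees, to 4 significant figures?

79.22°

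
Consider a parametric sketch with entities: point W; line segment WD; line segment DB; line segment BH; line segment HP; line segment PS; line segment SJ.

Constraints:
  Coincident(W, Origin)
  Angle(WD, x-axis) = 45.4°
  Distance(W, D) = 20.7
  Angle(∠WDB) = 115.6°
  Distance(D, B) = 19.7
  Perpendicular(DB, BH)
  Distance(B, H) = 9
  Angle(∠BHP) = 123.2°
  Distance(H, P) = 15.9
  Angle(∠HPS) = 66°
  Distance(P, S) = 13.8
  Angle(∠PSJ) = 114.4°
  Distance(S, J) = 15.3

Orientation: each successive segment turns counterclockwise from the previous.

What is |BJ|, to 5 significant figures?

5.1836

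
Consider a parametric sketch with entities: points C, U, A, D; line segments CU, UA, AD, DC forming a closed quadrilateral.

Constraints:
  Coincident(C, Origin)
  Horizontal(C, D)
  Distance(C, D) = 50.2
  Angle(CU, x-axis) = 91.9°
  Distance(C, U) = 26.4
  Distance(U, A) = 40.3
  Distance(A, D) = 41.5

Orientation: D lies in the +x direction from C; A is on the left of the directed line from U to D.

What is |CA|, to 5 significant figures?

54.246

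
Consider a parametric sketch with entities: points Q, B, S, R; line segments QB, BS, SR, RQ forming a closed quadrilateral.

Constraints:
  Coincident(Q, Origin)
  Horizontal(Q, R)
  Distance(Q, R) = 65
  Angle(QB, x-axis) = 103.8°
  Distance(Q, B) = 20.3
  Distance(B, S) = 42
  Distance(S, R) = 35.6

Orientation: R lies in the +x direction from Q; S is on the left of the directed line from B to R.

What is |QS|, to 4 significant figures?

43.17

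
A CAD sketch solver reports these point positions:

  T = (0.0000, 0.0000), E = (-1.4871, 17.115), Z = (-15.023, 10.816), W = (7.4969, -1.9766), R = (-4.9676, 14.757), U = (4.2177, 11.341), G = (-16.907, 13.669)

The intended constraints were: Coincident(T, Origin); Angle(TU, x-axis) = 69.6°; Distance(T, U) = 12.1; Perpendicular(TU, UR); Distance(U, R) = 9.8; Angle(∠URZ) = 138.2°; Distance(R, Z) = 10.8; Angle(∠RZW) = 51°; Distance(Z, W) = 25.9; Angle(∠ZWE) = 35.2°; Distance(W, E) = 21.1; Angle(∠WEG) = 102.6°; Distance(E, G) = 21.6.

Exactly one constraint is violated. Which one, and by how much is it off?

Distance(E, G) = 21.6 — off by 5.80.

T = (0.00, 0.00) ✓; TU at 69.60° ✓; |TU| = 12.10 ✓; ∠(TU, UR) = 90.00° ✓; |UR| = 9.800 ✓; ∠URZ = 138.2° ✓; |RZ| = 10.80 ✓; ∠RZW = 51.00° ✓; |ZW| = 25.90 ✓; ∠ZWE = 35.20° ✓; |WE| = 21.10 ✓; ∠WEG = 102.6° ✓; |EG| = 15.80 ✗.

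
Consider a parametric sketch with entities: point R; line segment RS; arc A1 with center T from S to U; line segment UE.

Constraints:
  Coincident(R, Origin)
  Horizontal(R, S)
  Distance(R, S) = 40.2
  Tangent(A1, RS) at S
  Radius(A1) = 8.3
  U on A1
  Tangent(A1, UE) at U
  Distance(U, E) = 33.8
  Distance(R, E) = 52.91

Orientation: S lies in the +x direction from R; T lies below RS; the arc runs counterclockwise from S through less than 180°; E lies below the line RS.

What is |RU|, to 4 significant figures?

32.97

R is at the origin; RS is horizontal with |RS| = 40.2 and S on the +x side, so S = (40.20, 0.000). A1 meets RS tangentially, so TS is at right angles to RS, so T = S + (0, -8.3) = (40.20, -8.300). Since TU ⟂ UE (tangency), |TE| = √(8.3² + 33.8²) = 34.80 regardless of where U sits on A1. So E lies on both circle(R, 52.91) and circle(T, 34.80); the below-RS intersection is E = (32.01, -42.13). U is the foot of the tangent from E: U = (31.90, -8.327).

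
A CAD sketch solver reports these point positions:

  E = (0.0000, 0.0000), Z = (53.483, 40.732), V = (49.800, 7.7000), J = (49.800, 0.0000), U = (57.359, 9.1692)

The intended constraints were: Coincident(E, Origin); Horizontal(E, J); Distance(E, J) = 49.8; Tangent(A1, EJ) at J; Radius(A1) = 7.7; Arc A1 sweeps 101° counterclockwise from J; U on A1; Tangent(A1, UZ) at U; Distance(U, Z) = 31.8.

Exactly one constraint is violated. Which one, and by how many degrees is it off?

Tangent(A1, UZ) at U — off by 4.00°.

E = (0.00, 0.00) ✓; E.y = 0.00, J.y = 0.00 ✓; |EJ| = 49.80 ✓; ∠(VJ, JE) = 90.00° ✓; |VJ| = 7.700 ✓; bearing(V→U) − bearing(V→J) = 101.0° ✓; |VU| = 7.700 ✓; ∠(VU, UZ) = 94.00° ✗; |UZ| = 31.80 ✓.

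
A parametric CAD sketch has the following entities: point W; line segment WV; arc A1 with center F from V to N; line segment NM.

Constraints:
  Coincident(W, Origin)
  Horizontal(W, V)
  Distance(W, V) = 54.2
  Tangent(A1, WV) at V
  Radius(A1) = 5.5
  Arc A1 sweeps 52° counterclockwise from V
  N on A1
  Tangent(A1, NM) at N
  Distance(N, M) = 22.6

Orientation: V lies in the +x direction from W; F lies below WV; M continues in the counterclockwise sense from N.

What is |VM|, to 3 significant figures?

27.0

W is at the origin; WV is horizontal with |WV| = 54.2 and V on the +x side, so V = (54.2, 0.00). The tangent condition forces FV to be normal to WV, so F = V + (0, -5.5) = (54.2, -5.50). On A1, V sits at bearing 90° from F; a 52° counterclockwise sweep puts N at bearing 142°, so N = F + 5.5·(cos 142°, sin 142°) = (49.9, -2.11). Since A1 is tangent to NM there, FN ⟂ NM, so NM runs along (−sin 142°, cos 142°); with |NM| = 22.6, M = (36.0, -19.9). Then |VM| = |M − V| = 27.0.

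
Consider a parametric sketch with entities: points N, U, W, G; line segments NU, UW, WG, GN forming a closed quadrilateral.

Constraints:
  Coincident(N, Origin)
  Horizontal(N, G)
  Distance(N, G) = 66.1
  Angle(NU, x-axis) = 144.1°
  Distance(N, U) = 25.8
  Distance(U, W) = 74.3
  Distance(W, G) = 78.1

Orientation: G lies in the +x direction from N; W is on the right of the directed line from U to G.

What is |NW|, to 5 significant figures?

53.720

N is at the origin; NG is horizontal with |NG| = 66.1 and G in +x, so G = (66.1, 0). NU runs at 144.1° with |NU| = 25.8, so U = (-20.899, 15.128). W is determined by |UW| = 74.3 and |WG| = 78.1 together: it lies at the intersection of circle(U, 74.3) and circle(G, 78.1). With |UG| = 88.305, the foot of the radical line on UG is 40.873 from U and the perpendicular offset is √(74.3² − 40.873²) = 62.047. Taking the right-of-UG solution: W = (8.7399, -53.004).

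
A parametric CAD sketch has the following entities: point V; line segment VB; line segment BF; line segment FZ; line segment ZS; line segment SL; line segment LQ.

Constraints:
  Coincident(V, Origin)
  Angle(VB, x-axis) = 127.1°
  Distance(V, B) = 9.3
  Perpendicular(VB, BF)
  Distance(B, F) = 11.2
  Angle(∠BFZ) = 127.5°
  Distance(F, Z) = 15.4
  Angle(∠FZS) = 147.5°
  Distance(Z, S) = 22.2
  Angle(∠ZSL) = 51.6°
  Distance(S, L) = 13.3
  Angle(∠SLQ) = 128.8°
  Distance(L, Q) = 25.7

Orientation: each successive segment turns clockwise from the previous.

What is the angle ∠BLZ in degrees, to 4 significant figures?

54.68°

V is at the origin; VB runs at 127.1° with length 9.3, so B = (-5.610, 7.418). VB is perpendicular to BF, so BF runs at 37.10°; with |BF| = 11.2, F = (3.323, 14.17). ∠BFZ = 127.5° gives FZ at -15.40° from the x-axis; with |FZ| = 15.4, Z = (18.17, 10.08). ∠FZS = 147.5° gives ZS at -47.90° from the x-axis; with |ZS| = 22.2, S = (33.05, -6.388). ∠ZSL = 51.6° gives SL at -176.3° from the x-axis; with |SL| = 13.3, L = (19.78, -7.246). Then cos ∠BLZ = LB·LZ / (|LB||LZ|), giving 54.68°.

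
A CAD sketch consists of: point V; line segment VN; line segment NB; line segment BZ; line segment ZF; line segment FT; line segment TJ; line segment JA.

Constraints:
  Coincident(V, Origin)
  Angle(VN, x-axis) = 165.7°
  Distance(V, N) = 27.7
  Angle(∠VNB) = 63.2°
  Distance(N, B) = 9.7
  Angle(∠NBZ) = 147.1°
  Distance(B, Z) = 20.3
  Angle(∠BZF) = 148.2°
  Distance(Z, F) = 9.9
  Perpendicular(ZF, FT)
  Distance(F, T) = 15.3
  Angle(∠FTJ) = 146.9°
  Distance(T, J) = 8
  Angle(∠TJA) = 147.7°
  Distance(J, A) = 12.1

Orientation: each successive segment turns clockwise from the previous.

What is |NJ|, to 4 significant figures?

27.05

The perpendicularity gives FT at right angles to ZF, so FT runs at -105.8°; with |FT| = 15.3, T = (4.408, 2.329). ∠FTJ = 146.9° gives TJ at -138.9° from the x-axis; with |TJ| = 8.0, J = (-1.620, -2.930). Then |NJ| = |J − N| = 27.05.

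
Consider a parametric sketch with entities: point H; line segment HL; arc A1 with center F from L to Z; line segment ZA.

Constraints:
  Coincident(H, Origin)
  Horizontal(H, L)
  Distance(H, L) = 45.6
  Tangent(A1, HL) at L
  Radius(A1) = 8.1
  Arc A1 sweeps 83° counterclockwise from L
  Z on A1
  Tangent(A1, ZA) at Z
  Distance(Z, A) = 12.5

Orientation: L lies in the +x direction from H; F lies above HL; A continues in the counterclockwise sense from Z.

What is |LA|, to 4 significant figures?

21.74

H is at the origin; H and L share the same y with |HL| = 45.6 and L on the +x side, so L = (45.60, 0.000). Tangency of A1 to HL means the radius FL is perpendicular to HL, so F = L + (0, 8.1) = (45.60, 8.100). On A1, L sits at bearing -90° from F; an 83° counterclockwise sweep puts Z at bearing -7°, so Z = F + 8.1·(cos -7°, sin -7°) = (53.64, 7.113). A1 meets ZA tangentially, so FZ is at right angles to ZA, so ZA runs along (−sin -7°, cos -7°); with |ZA| = 12.5, A = (55.16, 19.52). Then |LA| = |A − L| = 21.74.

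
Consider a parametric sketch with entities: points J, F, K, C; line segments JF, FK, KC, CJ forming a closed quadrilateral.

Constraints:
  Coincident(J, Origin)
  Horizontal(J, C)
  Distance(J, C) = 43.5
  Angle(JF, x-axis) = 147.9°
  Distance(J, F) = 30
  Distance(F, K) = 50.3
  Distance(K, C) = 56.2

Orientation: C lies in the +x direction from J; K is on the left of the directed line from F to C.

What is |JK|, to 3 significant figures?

49.5

Checks: |FK| = 50.30 ✓; |KC| = 56.20 ✓.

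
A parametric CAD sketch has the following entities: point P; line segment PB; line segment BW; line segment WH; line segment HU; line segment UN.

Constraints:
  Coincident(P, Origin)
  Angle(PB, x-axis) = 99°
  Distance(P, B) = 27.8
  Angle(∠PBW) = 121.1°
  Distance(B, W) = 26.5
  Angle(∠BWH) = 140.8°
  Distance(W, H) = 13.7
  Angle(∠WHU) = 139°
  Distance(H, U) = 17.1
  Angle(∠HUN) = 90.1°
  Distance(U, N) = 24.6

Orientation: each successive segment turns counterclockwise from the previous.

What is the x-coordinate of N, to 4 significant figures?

-30.17

∠WHU = 139.0° gives HU at -121.9° from the x-axis; with |HU| = 17.1, U = (-51.03, 18.88). ∠HUN = 90.1° gives UN at -32.00° from the x-axis; with |UN| = 24.6, N = (-30.17, 5.846). So N.x = -30.17.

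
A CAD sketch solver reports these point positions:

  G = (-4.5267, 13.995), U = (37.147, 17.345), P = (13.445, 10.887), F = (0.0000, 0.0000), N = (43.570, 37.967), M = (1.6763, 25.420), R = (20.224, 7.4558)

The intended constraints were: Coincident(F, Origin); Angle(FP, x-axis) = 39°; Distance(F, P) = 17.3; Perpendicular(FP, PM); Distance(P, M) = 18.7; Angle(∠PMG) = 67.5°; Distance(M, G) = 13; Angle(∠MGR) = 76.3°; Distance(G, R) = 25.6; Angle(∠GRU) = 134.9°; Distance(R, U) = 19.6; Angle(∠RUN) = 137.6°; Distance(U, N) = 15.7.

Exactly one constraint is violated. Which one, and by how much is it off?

Distance(U, N) = 15.7 — off by 5.90.

F = (0.00, 0.00) ✓; FP at 39.00° ✓; |FP| = 17.30 ✓; ∠(FP, PM) = 90.00° ✓; |PM| = 18.70 ✓; ∠PMG = 67.50° ✓; |MG| = 13.00 ✓; ∠MGR = 76.30° ✓; |GR| = 25.60 ✓; ∠GRU = 134.9° ✓; |RU| = 19.60 ✓; ∠RUN = 137.6° ✓; |UN| = 21.60 ✗.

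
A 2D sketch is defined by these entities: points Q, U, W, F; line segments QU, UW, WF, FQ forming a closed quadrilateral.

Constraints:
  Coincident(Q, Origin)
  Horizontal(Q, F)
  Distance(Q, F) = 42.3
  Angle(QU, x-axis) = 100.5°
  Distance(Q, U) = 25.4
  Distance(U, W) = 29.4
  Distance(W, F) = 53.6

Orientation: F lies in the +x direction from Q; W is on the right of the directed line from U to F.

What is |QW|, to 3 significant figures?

11.8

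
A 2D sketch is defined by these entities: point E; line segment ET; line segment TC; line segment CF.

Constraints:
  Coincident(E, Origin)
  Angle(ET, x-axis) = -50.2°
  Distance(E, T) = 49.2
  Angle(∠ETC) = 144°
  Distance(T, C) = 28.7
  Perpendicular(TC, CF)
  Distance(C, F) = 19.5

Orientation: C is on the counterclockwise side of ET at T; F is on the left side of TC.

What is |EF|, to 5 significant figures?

69.148

E is at the origin; ET runs at -50.2° with length 49.2, so T = 49.2·(cos -50.2°, sin -50.2°) = (31.493, -37.800). ∠ETC = 144.0°, so TC runs at -50.2° + (180° − 144.0°) = -14.200° from the x-axis; with |TC| = 28.7, C = T + 28.7·(cos -14.200°, sin -14.200°) = (59.316, -44.840). The perpendicularity gives CF at right angles to TC; with |CF| = 19.5 on the left of TC, F = C + 19.5·(0.24531, 0.96945) = (64.100, -25.936). Then |EF| = |F − E| = 69.148.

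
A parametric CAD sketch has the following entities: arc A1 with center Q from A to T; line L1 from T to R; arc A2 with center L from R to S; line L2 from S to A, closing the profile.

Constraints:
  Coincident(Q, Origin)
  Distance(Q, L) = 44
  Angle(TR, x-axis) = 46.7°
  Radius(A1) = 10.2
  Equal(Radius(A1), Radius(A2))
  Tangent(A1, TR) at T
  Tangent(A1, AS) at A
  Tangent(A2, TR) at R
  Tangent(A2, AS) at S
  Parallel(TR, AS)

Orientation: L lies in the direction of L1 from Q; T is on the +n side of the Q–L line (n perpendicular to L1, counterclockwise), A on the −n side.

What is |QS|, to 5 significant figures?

45.167

The slot axis is L1's direction at 46.7°, so u = (cos 46.7°, sin 46.7°) = (0.68582, 0.72777) and n = (−sin 46.7°, cos 46.7°) = (-0.72777, 0.68582). Q is at the origin and L lies 44.0 along u from Q, so L = 44.0·u = (30.176, 32.022). Tangency of A1 to both parallel lines with radius 10.2 puts T and A at Q ± 10.2·n: T = (-7.4233, 6.9953), A = (7.4233, -6.9953). Equal radii place R and S the same way about L: R = L + 10.2·n = (22.753, 39.017), S = L − 10.2·n = (37.599, 25.027). Then |QS| = |S − Q| = 45.167.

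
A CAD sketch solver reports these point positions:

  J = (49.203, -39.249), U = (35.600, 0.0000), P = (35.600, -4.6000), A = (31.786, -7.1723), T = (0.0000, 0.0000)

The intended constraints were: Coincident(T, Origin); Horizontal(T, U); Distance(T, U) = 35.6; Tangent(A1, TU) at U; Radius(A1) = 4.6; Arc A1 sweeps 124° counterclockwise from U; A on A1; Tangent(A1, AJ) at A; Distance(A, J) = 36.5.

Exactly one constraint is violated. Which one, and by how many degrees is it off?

Tangent(A1, AJ) at A — off by 5.50°.

T = (0.00, 0.00) ✓; T.y = 0.00, U.y = 0.00 ✓; |TU| = 35.60 ✓; ∠(PU, UT) = 90.00° ✓; |PU| = 4.600 ✓; bearing(P→A) − bearing(P→U) = 124.0° ✓; |PA| = 4.600 ✓; ∠(PA, AJ) = 95.50° ✗; |AJ| = 36.50 ✓.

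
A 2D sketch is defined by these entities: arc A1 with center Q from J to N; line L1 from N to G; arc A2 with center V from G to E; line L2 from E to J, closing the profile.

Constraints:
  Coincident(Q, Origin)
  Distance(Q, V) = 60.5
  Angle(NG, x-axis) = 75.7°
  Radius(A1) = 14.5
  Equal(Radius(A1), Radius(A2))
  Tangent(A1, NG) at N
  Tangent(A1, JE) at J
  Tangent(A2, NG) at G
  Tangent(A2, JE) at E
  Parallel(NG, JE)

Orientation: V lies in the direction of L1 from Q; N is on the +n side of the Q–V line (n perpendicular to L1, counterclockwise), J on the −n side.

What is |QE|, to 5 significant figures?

62.213

Tangency of A1 to both parallel lines with radius 14.5 puts N and J at Q ± 14.5·n: N = (-14.051, 3.5815), J = (14.051, -3.5815). Equal radii place G and E the same way about V: G = V + 14.5·n = (0.89271, 62.207), E = V − 14.5·n = (28.994, 55.044). Then |QE| = |E − Q| = 62.213.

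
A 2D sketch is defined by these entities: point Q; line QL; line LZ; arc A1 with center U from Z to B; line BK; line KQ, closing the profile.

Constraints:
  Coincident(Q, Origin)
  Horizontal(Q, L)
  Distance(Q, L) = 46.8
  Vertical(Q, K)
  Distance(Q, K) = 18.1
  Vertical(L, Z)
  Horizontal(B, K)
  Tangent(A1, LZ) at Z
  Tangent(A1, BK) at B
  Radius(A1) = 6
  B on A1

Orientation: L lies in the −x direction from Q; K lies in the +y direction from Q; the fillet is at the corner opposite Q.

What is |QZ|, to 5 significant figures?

48.339

Q is at the origin; QL is horizontal with |QL| = 46.8 and L on the −x side, so L = (-46.800, 0.0000). QK is vertical with |QK| = 18.1 and K on the +y side, so K = (0.0000, 18.100). The virtual corner opposite Q is at (-46.800, 18.100). The tangent condition forces UZ to be normal to LZ and tangency of A1 to BK means the radius UB is perpendicular to BK, with radius 6.0, so the center U sits 6.0 in from both sides at U = (-40.800, 12.100). That places the tangent points at Z = (-46.800, 12.100) on LZ and B = (-40.800, 18.100) on BK. Then |QZ| = |Z − Q| = 48.339.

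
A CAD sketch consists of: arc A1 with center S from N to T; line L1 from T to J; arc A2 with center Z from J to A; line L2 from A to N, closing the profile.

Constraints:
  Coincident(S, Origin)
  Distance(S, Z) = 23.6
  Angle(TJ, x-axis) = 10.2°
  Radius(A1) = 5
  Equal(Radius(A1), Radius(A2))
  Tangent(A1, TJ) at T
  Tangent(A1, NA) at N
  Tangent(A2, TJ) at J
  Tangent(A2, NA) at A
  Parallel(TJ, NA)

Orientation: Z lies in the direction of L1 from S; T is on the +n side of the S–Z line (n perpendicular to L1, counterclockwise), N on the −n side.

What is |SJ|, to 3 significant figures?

24.1

Tangency of A1 to both parallel lines with radius 5.0 puts T and N at S ± 5.0·n: T = (-0.885, 4.92), N = (0.885, -4.92). Equal radii place J and A the same way about Z: J = Z + 5.0·n = (22.3, 9.10), A = Z − 5.0·n = (24.1, -0.742). Then |SJ| = |J − S| = 24.1.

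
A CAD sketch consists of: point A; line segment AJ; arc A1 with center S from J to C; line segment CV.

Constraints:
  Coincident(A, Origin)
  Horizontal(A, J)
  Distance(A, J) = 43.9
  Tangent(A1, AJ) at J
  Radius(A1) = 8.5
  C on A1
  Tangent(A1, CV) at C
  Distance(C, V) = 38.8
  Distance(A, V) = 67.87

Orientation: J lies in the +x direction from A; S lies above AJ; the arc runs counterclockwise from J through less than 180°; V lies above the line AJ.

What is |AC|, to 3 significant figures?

53.2

A is at the origin; A and J share the same y with |AJ| = 43.9 and J on the +x side, so J = (43.9, 0.00). The tangent condition forces SJ to be normal to AJ, so S = J + (0, 8.5) = (43.9, 8.50). Since SC ⟂ CV (tangency), |SV| = √(8.5² + 38.8²) = 39.7 regardless of where C sits on A1. So V lies on both circle(A, 67.87) and circle(S, 39.7); the above-AJ intersection is V = (48.0, 48.0). C is the foot of the tangent from V: C = (52.3, 9.46).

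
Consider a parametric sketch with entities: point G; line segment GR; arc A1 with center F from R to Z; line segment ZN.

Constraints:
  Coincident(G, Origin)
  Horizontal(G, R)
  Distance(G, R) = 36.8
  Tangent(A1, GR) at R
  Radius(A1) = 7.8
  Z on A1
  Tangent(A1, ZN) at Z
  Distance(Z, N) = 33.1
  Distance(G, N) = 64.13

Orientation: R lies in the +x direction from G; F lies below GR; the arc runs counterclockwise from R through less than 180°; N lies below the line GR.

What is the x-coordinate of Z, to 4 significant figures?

30.68

Checks: |FZ| = 7.800 ✓; ∠(FZ, ZN) = 90.00° ✓; |ZN| = 33.10 ✓; |GN| = 64.13 ✓.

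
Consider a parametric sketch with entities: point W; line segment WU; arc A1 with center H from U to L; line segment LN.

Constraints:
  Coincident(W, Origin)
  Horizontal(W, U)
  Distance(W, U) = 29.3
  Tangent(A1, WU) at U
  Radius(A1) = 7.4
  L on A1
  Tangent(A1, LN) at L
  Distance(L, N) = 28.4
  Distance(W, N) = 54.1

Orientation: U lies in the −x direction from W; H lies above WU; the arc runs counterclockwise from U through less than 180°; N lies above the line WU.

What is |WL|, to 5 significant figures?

26.687

W is at the origin; WU is horizontal with |WU| = 29.3 and U on the −x side, so U = (-29.300, 0.0000). Tangency of A1 to WU means the radius HU is perpendicular to WU, so H = U + (0, 7.4) = (-29.300, 7.4000). Since HL ⟂ LN (tangency), |HN| = √(7.4² + 28.4²) = 29.348 regardless of where L sits on A1. So N lies on both circle(W, 54.1) and circle(H, 29.348); the above-WU intersection is N = (-42.320, 33.702). L is the foot of the tangent from N: L = (-23.710, 12.249).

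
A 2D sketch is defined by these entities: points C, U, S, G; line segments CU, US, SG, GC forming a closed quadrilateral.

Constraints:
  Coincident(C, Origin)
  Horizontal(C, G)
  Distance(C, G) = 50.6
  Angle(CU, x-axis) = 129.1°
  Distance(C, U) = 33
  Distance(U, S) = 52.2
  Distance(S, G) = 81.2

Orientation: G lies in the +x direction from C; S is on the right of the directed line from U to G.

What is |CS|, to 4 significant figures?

37.14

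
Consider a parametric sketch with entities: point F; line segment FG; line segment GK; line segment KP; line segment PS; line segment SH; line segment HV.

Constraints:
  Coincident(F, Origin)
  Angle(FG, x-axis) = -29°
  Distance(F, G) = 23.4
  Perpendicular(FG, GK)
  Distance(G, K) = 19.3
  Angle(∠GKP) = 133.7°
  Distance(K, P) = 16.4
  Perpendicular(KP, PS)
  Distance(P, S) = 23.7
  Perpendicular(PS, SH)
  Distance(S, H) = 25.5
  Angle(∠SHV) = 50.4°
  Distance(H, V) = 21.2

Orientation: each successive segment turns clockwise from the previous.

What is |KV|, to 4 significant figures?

8.586

F is at the origin; FG runs at -29.0° with length 23.4, so G = (20.47, -11.34). FG is perpendicular to GK, so GK runs at -119.0°; with |GK| = 19.3, K = (11.11, -28.22). ∠GKP = 133.7° gives KP at -165.3° from the x-axis; with |KP| = 16.4, P = (-4.754, -32.39). KP is perpendicular to PS, so PS runs at 104.7°; with |PS| = 23.7, S = (-10.77, -9.462). The perpendicularity gives SH at right angles to PS, so SH runs at 14.70°; with |SH| = 25.5, H = (13.90, -2.991). ∠SHV = 50.4° gives HV at -114.9° from the x-axis; with |HV| = 21.2, V = (4.971, -22.22). Then |KV| = |V − K| = 8.586.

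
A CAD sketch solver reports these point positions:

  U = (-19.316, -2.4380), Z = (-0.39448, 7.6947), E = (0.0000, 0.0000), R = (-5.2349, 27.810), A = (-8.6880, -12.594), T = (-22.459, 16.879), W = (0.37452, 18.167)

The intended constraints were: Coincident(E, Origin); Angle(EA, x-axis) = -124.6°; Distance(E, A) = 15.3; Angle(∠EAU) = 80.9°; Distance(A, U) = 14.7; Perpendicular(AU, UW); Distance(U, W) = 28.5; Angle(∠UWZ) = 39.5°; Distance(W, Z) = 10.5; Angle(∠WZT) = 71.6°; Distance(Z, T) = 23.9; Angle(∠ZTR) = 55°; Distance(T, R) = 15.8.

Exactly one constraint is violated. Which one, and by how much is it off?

Distance(T, R) = 15.8 — off by 4.60.

E = (0.00, 0.00) ✓; EA at -124.6° ✓; |EA| = 15.30 ✓; ∠EAU = 80.90° ✓; |AU| = 14.70 ✓; ∠(AU, UW) = 90.00° ✓; |UW| = 28.50 ✓; ∠UWZ = 39.50° ✓; |WZ| = 10.50 ✓; ∠WZT = 71.60° ✓; |ZT| = 23.90 ✓; ∠ZTR = 55.00° ✓; |TR| = 20.40 ✗.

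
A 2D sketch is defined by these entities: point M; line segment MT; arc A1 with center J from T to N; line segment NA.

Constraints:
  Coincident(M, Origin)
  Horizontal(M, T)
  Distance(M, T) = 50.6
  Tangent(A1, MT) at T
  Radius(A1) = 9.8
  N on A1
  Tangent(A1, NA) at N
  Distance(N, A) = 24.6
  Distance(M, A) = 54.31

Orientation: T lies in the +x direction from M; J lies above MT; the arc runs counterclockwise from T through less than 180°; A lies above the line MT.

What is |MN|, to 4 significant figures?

60.20

M is at the origin; M and T share the same y with |MT| = 50.6 and T on the +x side, so T = (50.60, 0.000). A1 meets MT tangentially, so JT is at right angles to MT, so J = T + (0, 9.8) = (50.60, 9.800). Since JN ⟂ NA (tangency), |JA| = √(9.8² + 24.6²) = 26.48 regardless of where N sits on A1. So A lies on both circle(M, 54.31) and circle(J, 26.48); the above-MT intersection is A = (41.74, 34.75). N is the foot of the tangent from A: N = (57.96, 16.27).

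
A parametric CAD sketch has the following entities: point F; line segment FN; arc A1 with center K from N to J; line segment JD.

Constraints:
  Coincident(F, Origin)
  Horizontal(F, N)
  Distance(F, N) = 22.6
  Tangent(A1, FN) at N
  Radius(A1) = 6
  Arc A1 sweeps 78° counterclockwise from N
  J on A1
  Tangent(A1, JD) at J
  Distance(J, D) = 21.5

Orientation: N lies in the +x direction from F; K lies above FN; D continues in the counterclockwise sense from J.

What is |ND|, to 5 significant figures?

27.778

F is at the origin; FN is horizontal with |FN| = 22.6 and N on the +x side, so N = (22.600, 0.0000). The tangent condition forces KN to be normal to FN, so K = N + (0, 6) = (22.600, 6.0000). On A1, N sits at bearing -90° from K; a 78° counterclockwise sweep puts J at bearing -12°, so J = K + 6.0·(cos -12°, sin -12°) = (28.469, 4.7525). The tangent condition forces KJ to be normal to JD, so JD runs along (−sin -12°, cos -12°); with |JD| = 21.5, D = (32.939, 25.783). Then |ND| = |D − N| = 27.778.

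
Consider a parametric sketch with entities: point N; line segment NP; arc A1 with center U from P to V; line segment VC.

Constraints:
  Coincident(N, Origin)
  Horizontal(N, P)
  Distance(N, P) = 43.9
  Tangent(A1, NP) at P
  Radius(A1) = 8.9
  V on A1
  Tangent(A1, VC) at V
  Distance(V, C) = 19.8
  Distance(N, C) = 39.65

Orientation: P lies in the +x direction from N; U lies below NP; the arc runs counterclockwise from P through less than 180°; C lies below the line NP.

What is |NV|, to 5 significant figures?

35.914

Checks: N = (0.00, 0.00) ✓; |UV| = 8.900 ✓; ∠(UV, VC) = 90.00° ✓; |VC| = 19.80 ✓; |NC| = 39.65 ✓.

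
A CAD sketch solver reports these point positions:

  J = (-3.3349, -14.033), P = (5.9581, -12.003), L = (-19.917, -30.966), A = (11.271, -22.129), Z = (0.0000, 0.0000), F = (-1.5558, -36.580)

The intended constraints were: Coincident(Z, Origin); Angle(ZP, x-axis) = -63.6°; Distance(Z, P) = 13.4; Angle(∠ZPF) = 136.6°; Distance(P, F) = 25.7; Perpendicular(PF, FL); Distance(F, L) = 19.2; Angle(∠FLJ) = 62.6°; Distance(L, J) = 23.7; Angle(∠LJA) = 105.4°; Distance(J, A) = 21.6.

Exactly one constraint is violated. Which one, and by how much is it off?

Distance(J, A) = 21.6 — off by 4.90.

Z = (0.00, 0.00) ✓; ZP at -63.60° ✓; |ZP| = 13.40 ✓; ∠ZPF = 136.6° ✓; |PF| = 25.70 ✓; ∠(PF, FL) = 90.00° ✓; |FL| = 19.20 ✓; ∠FLJ = 62.60° ✓; |LJ| = 23.70 ✓; ∠LJA = 105.4° ✓; |JA| = 16.70 ✗.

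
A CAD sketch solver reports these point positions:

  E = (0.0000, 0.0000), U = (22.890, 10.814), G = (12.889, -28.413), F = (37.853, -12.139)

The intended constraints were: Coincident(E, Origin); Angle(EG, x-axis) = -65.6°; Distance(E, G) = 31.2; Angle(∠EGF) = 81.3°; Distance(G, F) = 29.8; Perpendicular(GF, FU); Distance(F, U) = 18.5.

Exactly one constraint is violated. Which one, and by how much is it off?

Distance(F, U) = 18.5 — off by 8.90.

E = (0.00, 0.00) ✓; EG at -65.60° ✓; |EG| = 31.20 ✓; ∠EGF = 81.30° ✓; |GF| = 29.80 ✓; ∠(GF, FU) = 90.00° ✓; |FU| = 27.40 ✗.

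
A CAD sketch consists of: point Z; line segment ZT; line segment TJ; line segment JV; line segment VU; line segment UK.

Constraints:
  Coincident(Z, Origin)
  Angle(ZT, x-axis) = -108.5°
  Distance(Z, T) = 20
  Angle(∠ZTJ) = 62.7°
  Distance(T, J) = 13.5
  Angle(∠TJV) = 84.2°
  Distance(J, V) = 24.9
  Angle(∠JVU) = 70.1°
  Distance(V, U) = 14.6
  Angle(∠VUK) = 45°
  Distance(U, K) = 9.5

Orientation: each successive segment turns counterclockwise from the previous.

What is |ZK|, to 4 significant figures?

3.430

Z is at the origin; ZT runs at -108.5° with length 20.0, so T = (-6.346, -18.97). ∠ZTJ = 62.7° gives TJ at 8.800° from the x-axis; with |TJ| = 13.5, J = (6.995, -16.90). ∠TJV = 84.2° gives JV at 104.6° from the x-axis; with |JV| = 24.9, V = (0.7185, 7.195). ∠JVU = 70.1° gives VU at -145.5° from the x-axis; with |VU| = 14.6, U = (-11.31, -1.075). ∠VUK = 45.0° gives UK at -10.50° from the x-axis; with |UK| = 9.5, K = (-1.973, -2.806). Then |ZK| = |K − Z| = 3.430.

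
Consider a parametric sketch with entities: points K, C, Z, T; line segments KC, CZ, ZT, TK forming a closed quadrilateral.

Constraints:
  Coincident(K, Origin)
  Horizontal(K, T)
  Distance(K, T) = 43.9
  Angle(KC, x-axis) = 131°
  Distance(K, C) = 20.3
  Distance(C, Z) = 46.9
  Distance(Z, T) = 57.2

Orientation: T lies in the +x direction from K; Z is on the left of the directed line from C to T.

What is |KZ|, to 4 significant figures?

53.64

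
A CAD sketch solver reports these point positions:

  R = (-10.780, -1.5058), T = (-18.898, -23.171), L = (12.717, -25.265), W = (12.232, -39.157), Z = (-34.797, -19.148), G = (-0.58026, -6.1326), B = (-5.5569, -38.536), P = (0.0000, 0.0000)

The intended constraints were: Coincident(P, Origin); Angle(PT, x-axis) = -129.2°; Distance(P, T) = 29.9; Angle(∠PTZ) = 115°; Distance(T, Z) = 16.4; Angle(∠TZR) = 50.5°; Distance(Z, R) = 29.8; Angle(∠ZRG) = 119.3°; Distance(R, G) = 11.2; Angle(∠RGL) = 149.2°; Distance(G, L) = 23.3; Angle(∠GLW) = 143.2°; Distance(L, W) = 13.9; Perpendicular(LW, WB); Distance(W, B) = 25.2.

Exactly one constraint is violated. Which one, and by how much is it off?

Distance(W, B) = 25.2 — off by 7.40.

P = (0.00, 0.00) ✓; PT at -129.2° ✓; |PT| = 29.90 ✓; ∠PTZ = 115.0° ✓; |TZ| = 16.40 ✓; ∠TZR = 50.50° ✓; |ZR| = 29.80 ✓; ∠ZRG = 119.3° ✓; |RG| = 11.20 ✓; ∠RGL = 149.2° ✓; |GL| = 23.30 ✓; ∠GLW = 143.2° ✓; |LW| = 13.90 ✓; ∠(LW, WB) = 90.00° ✓; |WB| = 17.80 ✗.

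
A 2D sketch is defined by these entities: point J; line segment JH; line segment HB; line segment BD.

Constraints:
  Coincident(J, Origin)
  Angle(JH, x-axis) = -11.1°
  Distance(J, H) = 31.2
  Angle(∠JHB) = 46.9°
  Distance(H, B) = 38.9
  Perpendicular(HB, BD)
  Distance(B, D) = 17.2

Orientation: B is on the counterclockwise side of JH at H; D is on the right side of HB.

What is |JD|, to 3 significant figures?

43.7

J is at the origin; JH runs at -11.1° with length 31.2, so H = 31.2·(cos -11.1°, sin -11.1°) = (30.6, -6.01). ∠JHB = 46.9°, so HB runs at -11.1° + (180° − 46.9°) = 122° from the x-axis; with |HB| = 38.9, B = H + 38.9·(cos 122°, sin 122°) = (10.0, 27.0). The perpendicularity gives BD at right angles to HB; with |BD| = 17.2 on the right of HB, D = B + 17.2·(0.848, 0.530) = (24.6, 36.1). Then |JD| = |D − J| = 43.7.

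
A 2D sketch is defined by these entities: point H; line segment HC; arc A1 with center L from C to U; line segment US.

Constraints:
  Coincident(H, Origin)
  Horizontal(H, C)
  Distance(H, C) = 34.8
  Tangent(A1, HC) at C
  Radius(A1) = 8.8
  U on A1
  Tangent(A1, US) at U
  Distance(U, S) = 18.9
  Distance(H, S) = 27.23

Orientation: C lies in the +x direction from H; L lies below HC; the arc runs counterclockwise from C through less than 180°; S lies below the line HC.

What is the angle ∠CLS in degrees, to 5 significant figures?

124.82°

H is at the origin; HC is horizontal with |HC| = 34.8 and C on the +x side, so C = (34.800, 0.0000). A1 meets HC tangentially, so LC is at right angles to HC, so L = C + (0, -8.8) = (34.800, -8.8000). Since LU ⟂ US (tangency), |LS| = √(8.8² + 18.9²) = 20.848 regardless of where U sits on A1. So S lies on both circle(H, 27.23) and circle(L, 20.848); the below-HC intersection is S = (17.685, -20.705). U is the foot of the tangent from S: U = (27.195, -4.3721).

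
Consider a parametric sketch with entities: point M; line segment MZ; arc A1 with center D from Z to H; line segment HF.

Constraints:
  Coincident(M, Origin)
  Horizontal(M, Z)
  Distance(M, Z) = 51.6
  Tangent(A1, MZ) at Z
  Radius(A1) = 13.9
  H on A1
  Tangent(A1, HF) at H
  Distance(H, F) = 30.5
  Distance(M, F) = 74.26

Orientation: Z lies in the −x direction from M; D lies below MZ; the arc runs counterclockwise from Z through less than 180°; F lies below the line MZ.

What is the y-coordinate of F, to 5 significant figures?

-46.878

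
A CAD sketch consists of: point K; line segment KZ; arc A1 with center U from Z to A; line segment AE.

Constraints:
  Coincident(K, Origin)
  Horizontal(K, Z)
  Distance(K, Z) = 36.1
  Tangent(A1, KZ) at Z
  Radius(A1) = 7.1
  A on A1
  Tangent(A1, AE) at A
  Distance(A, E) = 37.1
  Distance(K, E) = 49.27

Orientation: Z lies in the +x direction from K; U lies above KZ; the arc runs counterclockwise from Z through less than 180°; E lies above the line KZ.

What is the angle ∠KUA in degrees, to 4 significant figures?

161.9°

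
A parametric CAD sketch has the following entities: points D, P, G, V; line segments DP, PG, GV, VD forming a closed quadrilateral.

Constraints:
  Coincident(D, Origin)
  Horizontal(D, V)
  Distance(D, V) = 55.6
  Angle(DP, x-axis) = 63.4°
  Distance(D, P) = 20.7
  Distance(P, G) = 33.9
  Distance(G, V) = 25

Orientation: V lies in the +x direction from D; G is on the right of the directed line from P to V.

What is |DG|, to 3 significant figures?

32.4

Checks: |PG| = 33.90 ✓; |GV| = 25.00 ✓.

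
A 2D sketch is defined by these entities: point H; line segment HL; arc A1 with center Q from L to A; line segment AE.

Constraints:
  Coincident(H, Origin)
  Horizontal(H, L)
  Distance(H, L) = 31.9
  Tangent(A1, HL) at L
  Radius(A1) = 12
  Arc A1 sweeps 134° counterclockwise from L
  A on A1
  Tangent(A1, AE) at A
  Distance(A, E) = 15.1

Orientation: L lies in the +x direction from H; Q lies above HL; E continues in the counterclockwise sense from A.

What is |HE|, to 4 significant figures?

43.31

H is at the origin; HL is horizontal with |HL| = 31.9 and L on the +x side, so L = (31.90, 0.000). The tangent condition forces QL to be normal to HL, so Q = L + (0, 12) = (31.90, 12.00). On A1, L sits at bearing -90° from Q; a 134° counterclockwise sweep puts A at bearing 44°, so A = Q + 12.0·(cos 44°, sin 44°) = (40.53, 20.34). The tangent condition forces QA to be normal to AE, so AE runs along (−sin 44°, cos 44°); with |AE| = 15.1, E = (30.04, 31.20). Then |HE| = |E − H| = 43.31.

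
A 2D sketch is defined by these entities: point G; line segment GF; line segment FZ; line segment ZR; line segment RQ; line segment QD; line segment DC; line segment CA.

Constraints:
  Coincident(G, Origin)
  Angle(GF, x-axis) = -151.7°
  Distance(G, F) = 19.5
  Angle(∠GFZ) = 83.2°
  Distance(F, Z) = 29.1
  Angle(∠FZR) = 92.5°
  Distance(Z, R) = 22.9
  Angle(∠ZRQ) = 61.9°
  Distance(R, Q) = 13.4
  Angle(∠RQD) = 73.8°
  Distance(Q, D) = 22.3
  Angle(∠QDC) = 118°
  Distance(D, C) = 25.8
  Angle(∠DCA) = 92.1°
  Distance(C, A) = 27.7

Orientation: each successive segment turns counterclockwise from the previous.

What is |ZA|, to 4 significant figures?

40.96

∠QDC = 118.0° gives DC at -41.10° from the x-axis; with |DC| = 25.8, C = (21.56, -52.84). ∠DCA = 92.1° gives CA at 46.80° from the x-axis; with |CA| = 27.7, A = (40.52, -32.64). Then |ZA| = |A − Z| = 40.96.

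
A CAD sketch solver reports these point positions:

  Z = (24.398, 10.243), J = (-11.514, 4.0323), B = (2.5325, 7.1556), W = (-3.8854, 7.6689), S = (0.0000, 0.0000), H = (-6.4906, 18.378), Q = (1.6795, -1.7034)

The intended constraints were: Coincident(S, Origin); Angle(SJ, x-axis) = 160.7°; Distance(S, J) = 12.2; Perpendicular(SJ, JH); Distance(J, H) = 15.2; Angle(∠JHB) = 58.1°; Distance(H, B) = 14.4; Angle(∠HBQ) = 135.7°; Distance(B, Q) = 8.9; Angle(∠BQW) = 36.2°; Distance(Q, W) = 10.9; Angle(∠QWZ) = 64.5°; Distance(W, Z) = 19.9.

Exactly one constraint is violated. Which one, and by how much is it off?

Distance(W, Z) = 19.9 — off by 8.50.

S = (0.00, 0.00) ✓; SJ at 160.7° ✓; |SJ| = 12.20 ✓; ∠(SJ, JH) = 90.00° ✓; |JH| = 15.20 ✓; ∠JHB = 58.10° ✓; |HB| = 14.40 ✓; ∠HBQ = 135.7° ✓; |BQ| = 8.900 ✓; ∠BQW = 36.20° ✓; |QW| = 10.90 ✓; ∠QWZ = 64.50° ✓; |WZ| = 28.40 ✗.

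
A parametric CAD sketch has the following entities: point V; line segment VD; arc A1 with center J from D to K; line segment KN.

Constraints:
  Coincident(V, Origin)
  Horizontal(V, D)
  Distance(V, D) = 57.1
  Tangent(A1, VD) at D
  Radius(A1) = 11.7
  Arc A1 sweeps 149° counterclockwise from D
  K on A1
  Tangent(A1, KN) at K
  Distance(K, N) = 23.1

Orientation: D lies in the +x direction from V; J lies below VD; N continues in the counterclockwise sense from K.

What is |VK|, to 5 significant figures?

55.504

V is at the origin; V and D share the same y with |VD| = 57.1 and D on the +x side, so D = (57.100, 0.0000). A1 meets VD tangentially, so JD is at right angles to VD, so J = D + (0, -11.7) = (57.100, -11.700). On A1, D sits at bearing 90° from J; a 149° counterclockwise sweep puts K at bearing 239°, so K = J + 11.7·(cos 239°, sin 239°) = (51.074, -21.729). Then |VK| = |K − V| = 55.504.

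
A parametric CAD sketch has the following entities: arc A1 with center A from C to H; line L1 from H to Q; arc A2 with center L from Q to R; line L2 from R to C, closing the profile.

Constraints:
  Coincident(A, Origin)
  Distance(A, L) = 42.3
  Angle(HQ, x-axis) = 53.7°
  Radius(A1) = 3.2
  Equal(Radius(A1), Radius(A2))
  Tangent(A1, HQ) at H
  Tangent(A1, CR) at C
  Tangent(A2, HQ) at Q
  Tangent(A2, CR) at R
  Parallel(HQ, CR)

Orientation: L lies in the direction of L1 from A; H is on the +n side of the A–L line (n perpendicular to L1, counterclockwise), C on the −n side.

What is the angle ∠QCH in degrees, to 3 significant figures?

81.4°

The slot axis is L1's direction at 53.7°, so u = (cos 53.7°, sin 53.7°) = (0.592, 0.806) and n = (−sin 53.7°, cos 53.7°) = (-0.806, 0.592). A is at the origin and L lies 42.3 along u from A, so L = 42.3·u = (25.0, 34.1). Tangency of A1 to both parallel lines with radius 3.2 puts H and C at A ± 3.2·n: H = (-2.58, 1.89), C = (2.58, -1.89). Equal radii place Q and R the same way about L: Q = L + 3.2·n = (22.5, 36.0), R = L − 3.2·n = (27.6, 32.2). Then cos ∠QCH = CQ·CH / (|CQ||CH|), giving 81.4°.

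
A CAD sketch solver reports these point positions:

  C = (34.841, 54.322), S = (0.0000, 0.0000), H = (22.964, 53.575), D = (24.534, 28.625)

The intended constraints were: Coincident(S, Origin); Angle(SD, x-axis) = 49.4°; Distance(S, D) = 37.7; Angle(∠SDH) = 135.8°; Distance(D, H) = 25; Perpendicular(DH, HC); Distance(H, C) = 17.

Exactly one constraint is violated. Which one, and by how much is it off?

Distance(H, C) = 17 — off by 5.10.

S = (0.00, 0.00) ✓; SD at 49.40° ✓; |SD| = 37.70 ✓; ∠SDH = 135.8° ✓; |DH| = 25.00 ✓; ∠(DH, HC) = 90.00° ✓; |HC| = 11.90 ✗.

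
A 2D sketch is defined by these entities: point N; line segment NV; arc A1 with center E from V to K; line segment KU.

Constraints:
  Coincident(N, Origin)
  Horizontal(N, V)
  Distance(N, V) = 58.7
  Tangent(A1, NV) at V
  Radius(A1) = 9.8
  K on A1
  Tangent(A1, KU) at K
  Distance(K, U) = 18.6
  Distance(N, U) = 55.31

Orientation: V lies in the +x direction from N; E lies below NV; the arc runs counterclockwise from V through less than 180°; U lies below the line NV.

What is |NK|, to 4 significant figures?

49.78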